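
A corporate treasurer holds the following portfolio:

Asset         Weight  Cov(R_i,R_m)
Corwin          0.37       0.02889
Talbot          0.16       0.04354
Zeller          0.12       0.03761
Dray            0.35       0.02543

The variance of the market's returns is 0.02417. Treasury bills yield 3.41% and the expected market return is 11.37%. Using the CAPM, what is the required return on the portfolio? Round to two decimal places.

β_Corwin = 0.02889 / 0.02417 = 1.1953
β_Talbot = 0.04354 / 0.02417 = 1.8014
β_Zeller = 0.03761 / 0.02417 = 1.5561
β_Dray = 0.02543 / 0.02417 = 1.0521
β_P = Σ w_i β_i = 0.37×1.1953 + 0.16×1.8014 + 0.12×1.5561 + 0.35×1.0521 = 1.2855
MRP = 11.37% − 3.41% = 7.96%
E(R_P) = R_f + β_P × MRP = 3.41% + 1.2855 × 7.96% = 13.64%

13.64%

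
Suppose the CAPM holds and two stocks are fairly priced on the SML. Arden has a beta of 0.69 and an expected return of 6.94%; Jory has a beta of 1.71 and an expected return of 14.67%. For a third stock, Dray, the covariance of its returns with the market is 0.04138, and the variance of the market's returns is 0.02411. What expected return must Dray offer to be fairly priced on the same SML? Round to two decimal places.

14.72%

MRP = (14.67% − 6.94%) / (1.71 − 0.69) = 7.5784%
R_f = 6.94% − 0.69 × 7.5784% = 1.7109%
β_Dray = Cov / Var(R_m) = 0.04138 / 0.02411 = 1.7163
E(R_Dray) = R_f + β × MRP = 1.7109% + 1.7163 × 7.5784% = 14.72%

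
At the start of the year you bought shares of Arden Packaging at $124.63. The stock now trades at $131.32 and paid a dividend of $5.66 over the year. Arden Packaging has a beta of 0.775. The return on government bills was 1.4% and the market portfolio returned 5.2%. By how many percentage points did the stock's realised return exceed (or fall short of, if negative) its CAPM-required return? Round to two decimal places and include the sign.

Realised HPR = (P1 + D1 − P0) / P0 = (131.32 + 5.66 − 124.63) / 124.63 = 12.35 / 124.63 = 9.9093%
MRP = 5.2% − 1.4% = 3.80%
CAPM required = R_f + β·MRP = 1.4% + 0.775 × 3.8% = 4.3450%
α = realised − required = 9.9093% − 4.3450% = +5.56%

+5.56%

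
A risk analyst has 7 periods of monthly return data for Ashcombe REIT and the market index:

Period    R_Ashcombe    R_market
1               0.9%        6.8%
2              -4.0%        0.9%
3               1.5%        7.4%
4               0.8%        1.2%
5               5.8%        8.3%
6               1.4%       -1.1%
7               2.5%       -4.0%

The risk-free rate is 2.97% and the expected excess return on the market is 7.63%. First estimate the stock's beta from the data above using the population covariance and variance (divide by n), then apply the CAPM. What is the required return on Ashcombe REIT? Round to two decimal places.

4.46%

Mean R_i = (0.9 − 4.0 + 1.5 + 0.8 + 5.8 + 1.4 + 2.5) / 7 = 1.2714%
Mean R_m = (6.8 + 0.9 + 7.4 + 1.2 + 8.3 − 1.1 − 4.0) / 7 = 2.7857%
Σ(R_i − R̄_i)(R_m − R̄_m) = 26.3871  ⇒  Cov = 26.3871 / 7 = 3.7696
Σ(R_m − R̄_m)² = 135.0286  ⇒  Var(R_m) = 135.0286 / 7 = 19.2898
β = Cov / Var(R_m) = 3.7696 / 19.2898 = 0.1954
E(R) = R_f + β × MRP = 2.97% + 0.1954 × 7.63% = 4.46%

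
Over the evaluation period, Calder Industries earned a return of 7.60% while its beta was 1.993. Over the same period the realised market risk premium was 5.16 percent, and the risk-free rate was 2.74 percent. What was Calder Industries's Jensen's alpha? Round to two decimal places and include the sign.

CAPM benchmark = R_f + β(R_m − R_f) = 2.74% + 1.993 × 5.16% = 13.02388%
α = actual − benchmark = 7.60% − 13.02388% = -5.42%

-5.42%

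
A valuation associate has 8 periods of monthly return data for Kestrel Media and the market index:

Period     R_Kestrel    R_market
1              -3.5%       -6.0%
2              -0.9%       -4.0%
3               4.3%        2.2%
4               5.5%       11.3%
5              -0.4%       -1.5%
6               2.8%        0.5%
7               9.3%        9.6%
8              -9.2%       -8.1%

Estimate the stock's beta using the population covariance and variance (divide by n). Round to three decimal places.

Mean R_i = (-3.5 − 0.9 + 4.3 + 5.5 − 0.4 + 2.8 + 9.3 − 9.2) / 8 = 0.9875%
Mean R_m = (-6.0 − 4.0 + 2.2 + 11.3 − 1.5 + 0.5 + 9.6 − 8.1) / 8 = 0.5000%
Σ(R_i − R̄_i)(R_m − R̄_m) = 258.0600  ⇒  Cov = 258.0600 / 8 = 32.2575
Σ(R_m − R̄_m)² = 342.8000  ⇒  Var(R_m) = 342.8000 / 8 = 42.8500
β = Cov / Var(R_m) = 32.2575 / 42.8500 = 0.7528

0.753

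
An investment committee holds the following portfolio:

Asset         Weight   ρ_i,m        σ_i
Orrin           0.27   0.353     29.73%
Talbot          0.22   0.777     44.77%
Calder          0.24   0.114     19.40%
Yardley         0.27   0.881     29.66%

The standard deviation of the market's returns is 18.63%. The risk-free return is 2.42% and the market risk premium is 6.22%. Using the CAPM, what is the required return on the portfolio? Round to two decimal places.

β_Orrin = 0.353 × 29.73% / 18.63% = 0.5633
β_Talbot = 0.777 × 44.77% / 18.63% = 1.8672
β_Calder = 0.114 × 19.40% / 18.63% = 0.1187
β_Yardley = 0.881 × 29.66% / 18.63% = 1.4026
β_P = Σ w_i β_i = 0.27×0.5633 + 0.22×1.8672 + 0.24×0.1187 + 0.27×1.4026 = 0.9701
E(R_P) = R_f + β_P × MRP = 2.42% + 0.9701 × 6.22% = 8.45%

8.45%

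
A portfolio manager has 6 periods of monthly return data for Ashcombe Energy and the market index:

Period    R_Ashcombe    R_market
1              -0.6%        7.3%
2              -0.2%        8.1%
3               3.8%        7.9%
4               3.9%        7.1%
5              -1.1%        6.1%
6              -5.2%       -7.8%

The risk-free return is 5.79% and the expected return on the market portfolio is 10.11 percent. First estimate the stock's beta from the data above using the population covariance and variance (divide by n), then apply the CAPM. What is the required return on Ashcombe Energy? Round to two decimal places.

7.65%

Mean R_i = (-0.6 − 0.2 + 3.8 + 3.9 − 1.1 − 5.2) / 6 = 0.1000%
Mean R_m = (7.3 + 8.1 + 7.9 + 7.1 + 6.1 − 7.8) / 6 = 4.7833%
Σ(R_i − R̄_i)(R_m − R̄_m) = 82.6900  ⇒  Cov = 82.6900 / 6 = 13.7817
Σ(R_m − R̄_m)² = 192.4883  ⇒  Var(R_m) = 192.4883 / 6 = 32.0814
β = Cov / Var(R_m) = 13.7817 / 32.0814 = 0.4296
MRP = 10.11% − 5.79% = 4.32%
E(R) = R_f + β × MRP = 5.79% + 0.4296 × 4.32% = 7.65%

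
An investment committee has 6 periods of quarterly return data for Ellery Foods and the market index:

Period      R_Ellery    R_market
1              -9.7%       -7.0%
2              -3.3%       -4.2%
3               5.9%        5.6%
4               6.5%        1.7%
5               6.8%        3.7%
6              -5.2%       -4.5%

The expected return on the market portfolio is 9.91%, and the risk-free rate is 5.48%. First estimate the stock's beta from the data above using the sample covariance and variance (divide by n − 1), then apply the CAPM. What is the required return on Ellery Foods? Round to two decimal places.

Mean R_i = (-9.7 − 3.3 + 5.9 + 6.5 + 6.8 − 5.2) / 6 = 0.1667%
Mean R_m = (-7.0 − 4.2 + 5.6 + 1.7 + 3.7 − 4.5) / 6 = -0.7833%
Σ(R_i − R̄_i)(R_m − R̄_m) = 175.1933  ⇒  Cov = 175.1933 / 5 = 35.0387
Σ(R_m − R̄_m)² = 131.1483  ⇒  Var(R_m) = 131.1483 / 5 = 26.2297
β = Cov / Var(R_m) = 35.0387 / 26.2297 = 1.3358
MRP = 9.91% − 5.48% = 4.43%
E(R) = R_f + β × MRP = 5.48% + 1.3358 × 4.43% = 11.40%

11.40%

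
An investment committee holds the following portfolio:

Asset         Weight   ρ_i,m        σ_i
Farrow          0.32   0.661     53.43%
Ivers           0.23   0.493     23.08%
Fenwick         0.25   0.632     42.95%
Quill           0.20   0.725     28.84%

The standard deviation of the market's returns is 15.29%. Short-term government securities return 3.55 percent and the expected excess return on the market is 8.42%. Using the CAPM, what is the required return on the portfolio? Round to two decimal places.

17.25%

β_Farrow = 0.661 × 53.43% / 15.29% = 2.3098
β_Ivers = 0.493 × 23.08% / 15.29% = 0.7442
β_Fenwick = 0.632 × 42.95% / 15.29% = 1.7753
β_Quill = 0.725 × 28.84% / 15.29% = 1.3675
β_P = Σ w_i β_i = 0.32×2.3098 + 0.23×0.7442 + 0.25×1.7753 + 0.20×1.3675 = 1.6276
E(R_P) = R_f + β_P × MRP = 3.55% + 1.6276 × 8.42% = 17.25%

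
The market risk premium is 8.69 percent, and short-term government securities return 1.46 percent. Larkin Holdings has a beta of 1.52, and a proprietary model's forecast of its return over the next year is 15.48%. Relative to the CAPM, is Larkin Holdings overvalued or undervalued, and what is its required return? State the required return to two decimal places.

Undervalued; required return 14.67%

Required return = R_f + β·MRP = 1.46% + 1.52 × 8.69% = 14.67%
Forecast 15.48% > required 14.67% → the stock plots above the SML → undervalued.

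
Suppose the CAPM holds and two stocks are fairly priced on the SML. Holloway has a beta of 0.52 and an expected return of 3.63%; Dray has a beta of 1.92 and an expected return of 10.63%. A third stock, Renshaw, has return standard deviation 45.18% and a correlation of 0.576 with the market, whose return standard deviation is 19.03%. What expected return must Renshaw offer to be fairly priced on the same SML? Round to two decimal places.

MRP = (10.63% − 3.63%) / (1.92 − 0.52) = 5.0000%
R_f = 3.63% − 0.52 × 5.0000% = 1.0300%
β_Renshaw = ρ·σ_i/σ_m = 0.576 × 45.18 / 19.03 = 1.3675
E(R_Renshaw) = R_f + β × MRP = 1.0300% + 1.3675 × 5.0000% = 7.87%

7.87%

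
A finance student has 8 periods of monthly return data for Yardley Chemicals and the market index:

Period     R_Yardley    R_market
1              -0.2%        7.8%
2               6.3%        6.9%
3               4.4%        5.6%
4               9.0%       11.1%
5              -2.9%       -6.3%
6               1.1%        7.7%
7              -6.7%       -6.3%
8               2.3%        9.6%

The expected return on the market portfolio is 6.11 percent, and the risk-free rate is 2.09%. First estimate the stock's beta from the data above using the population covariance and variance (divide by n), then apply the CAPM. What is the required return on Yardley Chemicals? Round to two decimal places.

4.49%

Mean R_i = (-0.2 + 6.3 + 4.4 + 9.0 − 2.9 + 1.1 − 6.7 + 2.3) / 8 = 1.6625%
Mean R_m = (7.8 + 6.9 + 5.6 + 11.1 − 6.3 + 7.7 − 6.3 + 9.6) / 8 = 4.5125%
Σ(R_i − R̄_i)(R_m − R̄_m) = 197.4638  ⇒  Cov = 197.4638 / 8 = 24.6830
Σ(R_m − R̄_m)² = 330.9488  ⇒  Var(R_m) = 330.9488 / 8 = 41.3686
β = Cov / Var(R_m) = 24.6830 / 41.3686 = 0.5967
MRP = 6.11% − 2.09% = 4.02%
E(R) = R_f + β × MRP = 2.09% + 0.5967 × 4.02% = 4.49%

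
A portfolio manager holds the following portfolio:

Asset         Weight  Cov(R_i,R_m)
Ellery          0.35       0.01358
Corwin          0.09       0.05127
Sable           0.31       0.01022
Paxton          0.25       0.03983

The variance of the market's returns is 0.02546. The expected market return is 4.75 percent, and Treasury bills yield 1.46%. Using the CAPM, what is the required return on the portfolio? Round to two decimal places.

β_Ellery = 0.01358 / 0.02546 = 0.5334
β_Corwin = 0.05127 / 0.02546 = 2.0137
β_Sable = 0.01022 / 0.02546 = 0.4014
β_Paxton = 0.03983 / 0.02546 = 1.5644
β_P = Σ w_i β_i = 0.35×0.5334 + 0.09×2.0137 + 0.31×0.4014 + 0.25×1.5644 = 0.8835
MRP = 4.75% − 1.46% = 3.29%
E(R_P) = R_f + β_P × MRP = 1.46% + 0.8835 × 3.29% = 4.37%

4.37%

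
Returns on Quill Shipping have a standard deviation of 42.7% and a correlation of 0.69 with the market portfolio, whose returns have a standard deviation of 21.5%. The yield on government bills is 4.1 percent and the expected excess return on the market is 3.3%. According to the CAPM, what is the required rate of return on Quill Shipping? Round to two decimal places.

β = ρ × σ_i / σ_m = 0.69 × 42.7% / 21.5% = 1.3704
E(R) = 4.1% + 1.3704 × 3.3% = 8.62%

8.62%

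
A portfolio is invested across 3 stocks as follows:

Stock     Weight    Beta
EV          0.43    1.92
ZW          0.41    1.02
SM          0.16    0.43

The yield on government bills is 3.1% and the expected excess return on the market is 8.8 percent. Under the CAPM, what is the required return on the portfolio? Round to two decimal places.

14.65%

β_P = Σ w_i β_i = 0.43×1.92 + 0.41×1.02 + 0.16×0.43 = 1.3126
E(R_P) = R_f + β_P × MRP = 3.1% + 1.3126 × 8.8% = 14.65%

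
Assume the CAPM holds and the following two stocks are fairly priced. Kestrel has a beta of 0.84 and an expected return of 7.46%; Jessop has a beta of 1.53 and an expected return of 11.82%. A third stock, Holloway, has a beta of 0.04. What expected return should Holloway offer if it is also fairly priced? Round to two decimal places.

2.40%

MRP (SML slope) = (11.82% − 7.46%) / (1.53 − 0.84) = 4.36% / 0.69 = 6.3188%
R_f (intercept) = 7.46% − 0.84 × 6.3188% = 2.1522%
E(R_Holloway) = R_f + β × MRP = 2.1522% + 0.04 × 6.3188% = 2.40%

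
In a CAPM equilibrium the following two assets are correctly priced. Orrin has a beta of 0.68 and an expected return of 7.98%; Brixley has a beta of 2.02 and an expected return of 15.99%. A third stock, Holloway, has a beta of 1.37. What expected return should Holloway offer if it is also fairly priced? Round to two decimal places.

MRP (SML slope) = (15.99% − 7.98%) / (2.02 − 0.68) = 8.01% / 1.34 = 5.9776%
R_f (intercept) = 7.98% − 0.68 × 5.9776% = 3.9152%
E(R_Holloway) = R_f + β × MRP = 3.9152% + 1.37 × 5.9776% = 12.10%

12.10%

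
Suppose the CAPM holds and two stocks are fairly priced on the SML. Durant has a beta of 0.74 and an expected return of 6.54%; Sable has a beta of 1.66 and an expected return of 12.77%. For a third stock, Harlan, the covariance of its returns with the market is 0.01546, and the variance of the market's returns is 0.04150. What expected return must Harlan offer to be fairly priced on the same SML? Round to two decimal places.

4.05%

MRP = (12.77% − 6.54%) / (1.66 − 0.74) = 6.7717%
R_f = 6.54% − 0.74 × 6.7717% = 1.5289%
β_Harlan = Cov / Var(R_m) = 0.01546 / 0.04150 = 0.3725
E(R_Harlan) = R_f + β × MRP = 1.5289% + 0.3725 × 6.7717% = 4.05%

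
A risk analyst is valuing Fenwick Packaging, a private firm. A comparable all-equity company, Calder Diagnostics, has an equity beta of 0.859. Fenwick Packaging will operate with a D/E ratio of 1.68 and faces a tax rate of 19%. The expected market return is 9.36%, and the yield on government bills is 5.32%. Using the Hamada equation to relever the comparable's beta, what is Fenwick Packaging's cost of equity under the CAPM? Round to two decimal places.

β_L = β_U × [1 + (1 − t)(D/E)] = 0.859 × [1 + (1 − 0.19) × 1.68]
    = 0.859 × [1 + 0.81 × 1.68] = 0.859 × 2.3608 = 2.0279
MRP = 9.36% − 5.32% = 4.04%
E(R) = R_f + β_L × MRP = 5.32% + 2.0279 × 4.04% = 13.51%

13.51%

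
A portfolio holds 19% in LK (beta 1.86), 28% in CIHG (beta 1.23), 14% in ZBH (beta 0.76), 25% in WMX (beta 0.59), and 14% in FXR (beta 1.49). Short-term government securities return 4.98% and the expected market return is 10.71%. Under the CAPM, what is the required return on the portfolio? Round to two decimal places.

β_P = Σ w_i β_i = 0.19×1.86 + 0.28×1.23 + 0.14×0.76 + 0.25×0.59 + 0.14×1.49 = 1.1603
MRP = 10.71% − 4.98% = 5.73%
E(R_P) = R_f + β_P × MRP = 4.98% + 1.1603 × 5.73% = 11.63%

11.63%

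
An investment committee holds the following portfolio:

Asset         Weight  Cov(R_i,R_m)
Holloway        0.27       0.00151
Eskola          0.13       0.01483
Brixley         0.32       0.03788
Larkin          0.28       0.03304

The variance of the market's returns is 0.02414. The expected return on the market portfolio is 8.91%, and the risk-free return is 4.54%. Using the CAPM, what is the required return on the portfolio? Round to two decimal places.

β_Holloway = 0.00151 / 0.02414 = 0.0626
β_Eskola = 0.01483 / 0.02414 = 0.6143
β_Brixley = 0.03788 / 0.02414 = 1.5692
β_Larkin = 0.03304 / 0.02414 = 1.3687
β_P = Σ w_i β_i = 0.27×0.0626 + 0.13×0.6143 + 0.32×1.5692 + 0.28×1.3687 = 0.9821
MRP = 8.91% − 4.54% = 4.37%
E(R_P) = R_f + β_P × MRP = 4.54% + 0.9821 × 4.37% = 8.83%

8.83%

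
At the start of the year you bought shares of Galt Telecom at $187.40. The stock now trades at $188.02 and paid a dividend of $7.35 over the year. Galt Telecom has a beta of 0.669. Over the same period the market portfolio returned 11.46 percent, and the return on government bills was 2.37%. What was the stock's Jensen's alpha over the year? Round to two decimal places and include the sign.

Realised HPR = (P1 + D1 − P0) / P0 = (188.02 + 7.35 − 187.40) / 187.40 = 7.97 / 187.40 = 4.2529%
MRP = 11.46% − 2.37% = 9.09%
CAPM required = R_f + β·MRP = 2.37% + 0.669 × 9.09% = 8.45121%
α = realised − required = 4.2529% − 8.45121% = -4.20%

-4.20%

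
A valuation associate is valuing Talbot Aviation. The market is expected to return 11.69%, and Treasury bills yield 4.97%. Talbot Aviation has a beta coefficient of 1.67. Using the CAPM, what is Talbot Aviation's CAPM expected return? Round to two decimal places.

16.19%

Market risk premium = E(R_m) − R_f = 11.69% − 4.97% = 6.72%
E(R) = R_f + β × MRP = 4.97% + 1.67 × 6.72% = 16.19%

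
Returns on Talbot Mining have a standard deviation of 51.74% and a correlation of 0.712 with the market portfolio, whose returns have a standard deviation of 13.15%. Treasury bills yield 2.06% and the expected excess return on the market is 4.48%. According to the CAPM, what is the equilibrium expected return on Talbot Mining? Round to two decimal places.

β = ρ × σ_i / σ_m = 0.712 × 51.74% / 13.15% = 2.8014
E(R) = 2.06% + 2.8014 × 4.48% = 14.61%

14.61%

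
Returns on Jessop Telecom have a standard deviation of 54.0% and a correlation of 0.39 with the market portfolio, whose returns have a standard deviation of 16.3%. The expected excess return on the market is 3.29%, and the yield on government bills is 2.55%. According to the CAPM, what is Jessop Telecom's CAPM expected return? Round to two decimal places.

6.80%

β = ρ × σ_i / σ_m = 0.39 × 54.0% / 16.3% = 1.2920
E(R) = 2.55% + 1.2920 × 3.29% = 6.80%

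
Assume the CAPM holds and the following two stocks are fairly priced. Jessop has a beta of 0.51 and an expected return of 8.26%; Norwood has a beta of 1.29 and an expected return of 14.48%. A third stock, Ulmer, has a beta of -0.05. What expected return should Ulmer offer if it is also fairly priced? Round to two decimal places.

3.79%

MRP (SML slope) = (14.48% − 8.26%) / (1.29 − 0.51) = 6.22% / 0.78 = 7.9744%
R_f (intercept) = 8.26% − 0.51 × 7.9744% = 4.1931%
E(R_Ulmer) = R_f + β × MRP = 4.1931% + -0.05 × 7.9744% = 3.79%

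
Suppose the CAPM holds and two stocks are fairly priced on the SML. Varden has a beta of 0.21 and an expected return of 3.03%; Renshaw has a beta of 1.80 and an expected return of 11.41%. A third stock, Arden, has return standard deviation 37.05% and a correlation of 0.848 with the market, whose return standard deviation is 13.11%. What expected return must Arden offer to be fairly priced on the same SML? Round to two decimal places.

MRP = (11.41% − 3.03%) / (1.80 − 0.21) = 5.2704%
R_f = 3.03% − 0.21 × 5.2704% = 1.9232%
β_Arden = ρ·σ_i/σ_m = 0.848 × 37.05 / 13.11 = 2.3965
E(R_Arden) = R_f + β × MRP = 1.9232% + 2.3965 × 5.2704% = 14.55%

14.55%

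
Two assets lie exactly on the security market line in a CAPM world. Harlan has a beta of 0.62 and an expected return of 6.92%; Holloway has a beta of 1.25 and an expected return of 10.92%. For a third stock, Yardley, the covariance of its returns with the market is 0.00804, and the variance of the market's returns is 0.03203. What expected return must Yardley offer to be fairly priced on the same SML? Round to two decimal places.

MRP = (10.92% − 6.92%) / (1.25 − 0.62) = 6.3492%
R_f = 6.92% − 0.62 × 6.3492% = 2.9835%
β_Yardley = Cov / Var(R_m) = 0.00804 / 0.03203 = 0.2510
E(R_Yardley) = R_f + β × MRP = 2.9835% + 0.2510 × 6.3492% = 4.58%

4.58%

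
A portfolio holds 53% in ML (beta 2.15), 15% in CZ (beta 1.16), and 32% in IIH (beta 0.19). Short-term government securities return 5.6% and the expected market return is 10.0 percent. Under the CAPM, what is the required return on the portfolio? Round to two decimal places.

β_P = Σ w_i β_i = 0.53×2.15 + 0.15×1.16 + 0.32×0.19 = 1.3743
MRP = 10.0% − 5.6% = 4.40%
E(R_P) = R_f + β_P × MRP = 5.6% + 1.3743 × 4.4% = 11.65%

11.65%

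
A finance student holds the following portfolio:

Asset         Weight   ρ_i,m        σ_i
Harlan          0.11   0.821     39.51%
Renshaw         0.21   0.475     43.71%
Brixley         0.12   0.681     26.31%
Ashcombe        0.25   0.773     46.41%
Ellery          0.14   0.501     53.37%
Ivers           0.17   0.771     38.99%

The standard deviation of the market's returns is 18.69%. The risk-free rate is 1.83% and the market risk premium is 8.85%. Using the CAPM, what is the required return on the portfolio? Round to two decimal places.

β_Harlan = 0.821 × 39.51% / 18.69% = 1.7356
β_Renshaw = 0.475 × 43.71% / 18.69% = 1.1109
β_Brixley = 0.681 × 26.31% / 18.69% = 0.9586
β_Ashcombe = 0.773 × 46.41% / 18.69% = 1.9195
β_Ellery = 0.501 × 53.37% / 18.69% = 1.4306
β_Ivers = 0.771 × 38.99% / 18.69% = 1.6084
β_P = Σ w_i β_i = 0.11×1.7356 + 0.21×1.1109 + 0.12×0.9586 + 0.25×1.9195 + 0.14×1.4306 + 0.17×1.6084 = 1.4928
E(R_P) = R_f + β_P × MRP = 1.83% + 1.4928 × 8.85% = 15.04%

15.04%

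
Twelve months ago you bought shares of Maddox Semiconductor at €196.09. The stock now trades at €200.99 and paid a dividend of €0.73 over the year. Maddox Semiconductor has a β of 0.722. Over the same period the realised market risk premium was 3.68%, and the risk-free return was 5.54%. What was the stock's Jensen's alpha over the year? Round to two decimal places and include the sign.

-5.33%

Realised HPR = (P1 + D1 − P0) / P0 = (200.99 + 0.73 − 196.09) / 196.09 = 5.63 / 196.09 = 2.8711%
CAPM required = R_f + β·MRP = 5.54% + 0.722 × 3.68% = 8.19696%
α = realised − required = 2.8711% − 8.19696% = -5.33%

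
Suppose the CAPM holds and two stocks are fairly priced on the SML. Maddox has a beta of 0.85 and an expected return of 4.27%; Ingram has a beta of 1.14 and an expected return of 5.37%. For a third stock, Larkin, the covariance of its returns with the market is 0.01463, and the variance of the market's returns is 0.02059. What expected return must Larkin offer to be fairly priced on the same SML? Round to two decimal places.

3.74%

MRP = (5.37% − 4.27%) / (1.14 − 0.85) = 3.7931%
R_f = 4.27% − 0.85 × 3.7931% = 1.0459%
β_Larkin = Cov / Var(R_m) = 0.01463 / 0.02059 = 0.7105
E(R_Larkin) = R_f + β × MRP = 1.0459% + 0.7105 × 3.7931% = 3.74%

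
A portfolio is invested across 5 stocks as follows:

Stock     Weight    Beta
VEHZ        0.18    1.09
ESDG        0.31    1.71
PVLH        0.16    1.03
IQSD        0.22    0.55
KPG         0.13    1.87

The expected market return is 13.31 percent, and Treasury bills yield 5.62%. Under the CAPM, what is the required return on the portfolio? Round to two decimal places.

β_P = Σ w_i β_i = 0.18×1.09 + 0.31×1.71 + 0.16×1.03 + 0.22×0.55 + 0.13×1.87 = 1.2552
MRP = 13.31% − 5.62% = 7.69%
E(R_P) = R_f + β_P × MRP = 5.62% + 1.2552 × 7.69% = 15.27%

15.27%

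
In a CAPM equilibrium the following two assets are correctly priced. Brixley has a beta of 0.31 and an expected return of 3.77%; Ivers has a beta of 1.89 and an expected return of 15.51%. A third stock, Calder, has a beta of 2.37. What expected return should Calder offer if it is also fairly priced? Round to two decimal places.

MRP (SML slope) = (15.51% − 3.77%) / (1.89 − 0.31) = 11.74% / 1.58 = 7.4304%
R_f (intercept) = 3.77% − 0.31 × 7.4304% = 1.4666%
E(R_Calder) = R_f + β × MRP = 1.4666% + 2.37 × 7.4304% = 19.08%

19.08%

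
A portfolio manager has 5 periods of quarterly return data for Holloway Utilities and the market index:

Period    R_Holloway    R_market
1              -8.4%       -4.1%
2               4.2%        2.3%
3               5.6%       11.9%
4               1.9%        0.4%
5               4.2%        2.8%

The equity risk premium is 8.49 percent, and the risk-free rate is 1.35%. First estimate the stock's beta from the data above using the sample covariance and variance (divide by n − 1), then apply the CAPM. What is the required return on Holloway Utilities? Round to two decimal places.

7.78%

Mean R_i = (-8.4 + 4.2 + 5.6 + 1.9 + 4.2) / 5 = 1.5000%
Mean R_m = (-4.1 + 2.3 + 11.9 + 0.4 + 2.8) / 5 = 2.6600%
Σ(R_i − R̄_i)(R_m − R̄_m) = 103.3100  ⇒  Cov = 103.3100 / 4 = 25.8275
Σ(R_m − R̄_m)² = 136.3320  ⇒  Var(R_m) = 136.3320 / 4 = 34.0830
β = Cov / Var(R_m) = 25.8275 / 34.0830 = 0.7578
E(R) = R_f + β × MRP = 1.35% + 0.7578 × 8.49% = 7.78%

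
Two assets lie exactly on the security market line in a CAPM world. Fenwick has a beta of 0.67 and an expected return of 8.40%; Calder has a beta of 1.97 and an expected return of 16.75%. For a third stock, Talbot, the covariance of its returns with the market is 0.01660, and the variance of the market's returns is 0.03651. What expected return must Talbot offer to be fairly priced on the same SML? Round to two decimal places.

7.02%

MRP = (16.75% − 8.40%) / (1.97 − 0.67) = 6.4231%
R_f = 8.40% − 0.67 × 6.4231% = 4.0965%
β_Talbot = Cov / Var(R_m) = 0.01660 / 0.03651 = 0.4547
E(R_Talbot) = R_f + β × MRP = 4.0965% + 0.4547 × 6.4231% = 7.02%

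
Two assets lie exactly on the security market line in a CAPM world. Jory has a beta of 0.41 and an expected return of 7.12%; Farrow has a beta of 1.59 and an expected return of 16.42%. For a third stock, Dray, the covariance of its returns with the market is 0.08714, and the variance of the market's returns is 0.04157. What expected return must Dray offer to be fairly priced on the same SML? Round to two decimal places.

MRP = (16.42% − 7.12%) / (1.59 − 0.41) = 7.8814%
R_f = 7.12% − 0.41 × 7.8814% = 3.8886%
β_Dray = Cov / Var(R_m) = 0.08714 / 0.04157 = 2.0962
E(R_Dray) = R_f + β × MRP = 3.8886% + 2.0962 × 7.8814% = 20.41%

20.41%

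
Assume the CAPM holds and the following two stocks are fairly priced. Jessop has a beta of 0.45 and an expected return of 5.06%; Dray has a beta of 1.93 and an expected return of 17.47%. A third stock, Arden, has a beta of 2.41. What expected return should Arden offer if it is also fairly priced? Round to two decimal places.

MRP (SML slope) = (17.47% − 5.06%) / (1.93 − 0.45) = 12.41% / 1.48 = 8.3851%
R_f (intercept) = 5.06% − 0.45 × 8.3851% = 1.2867%
E(R_Arden) = R_f + β × MRP = 1.2867% + 2.41 × 8.3851% = 21.49%

21.49%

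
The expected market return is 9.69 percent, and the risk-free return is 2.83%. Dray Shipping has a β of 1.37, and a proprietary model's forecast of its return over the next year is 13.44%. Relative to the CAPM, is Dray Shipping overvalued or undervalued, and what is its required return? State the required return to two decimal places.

MRP = 9.69% − 2.83% = 6.86%
Required return = R_f + β·MRP = 2.83% + 1.37 × 6.86% = 12.23%
Forecast 13.44% > required 12.23% → the stock plots above the SML → undervalued.

Undervalued; required return 12.23%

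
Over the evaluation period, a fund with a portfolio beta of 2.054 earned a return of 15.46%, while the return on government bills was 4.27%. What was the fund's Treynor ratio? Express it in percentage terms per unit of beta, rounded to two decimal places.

Treynor = (R_P − R_f) / β_P = (15.46% − 4.27%) / 2.0540 = 11.19% / 2.0540 = 5.45%

5.45%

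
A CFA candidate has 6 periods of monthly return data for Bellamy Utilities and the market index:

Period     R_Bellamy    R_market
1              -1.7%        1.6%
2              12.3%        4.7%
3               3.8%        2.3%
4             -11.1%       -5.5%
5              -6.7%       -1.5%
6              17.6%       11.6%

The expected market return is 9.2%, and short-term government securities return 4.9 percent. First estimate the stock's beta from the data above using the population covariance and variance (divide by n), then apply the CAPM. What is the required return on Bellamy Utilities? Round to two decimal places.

12.78%

Mean R_i = (-1.7 + 12.3 + 3.8 − 11.1 − 6.7 + 17.6) / 6 = 2.3667%
Mean R_m = (1.6 + 4.7 + 2.3 − 5.5 − 1.5 + 11.6) / 6 = 2.2000%
Σ(R_i − R̄_i)(R_m − R̄_m) = 307.8500  ⇒  Cov = 307.8500 / 6 = 51.3083
Σ(R_m − R̄_m)² = 167.9600  ⇒  Var(R_m) = 167.9600 / 6 = 27.9933
β = Cov / Var(R_m) = 51.3083 / 27.9933 = 1.8329
MRP = 9.2% − 4.9% = 4.30%
E(R) = R_f + β × MRP = 4.9% + 1.8329 × 4.3% = 12.78%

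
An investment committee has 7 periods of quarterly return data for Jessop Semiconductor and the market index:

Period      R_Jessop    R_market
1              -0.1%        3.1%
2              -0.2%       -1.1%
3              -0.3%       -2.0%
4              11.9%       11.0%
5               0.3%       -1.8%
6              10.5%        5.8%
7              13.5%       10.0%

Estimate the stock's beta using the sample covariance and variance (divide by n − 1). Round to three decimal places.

1.088

Mean R_i = (-0.1 − 0.2 − 0.3 + 11.9 + 0.3 + 10.5 + 13.5) / 7 = 5.0857%
Mean R_m = (3.1 − 1.1 − 2.0 + 11.0 − 1.8 + 5.8 + 10.0) / 7 = 3.5714%
Σ(R_i − R̄_i)(R_m − R̄_m) = 199.6271  ⇒  Cov = 199.6271 / 6 = 33.2712
Σ(R_m − R̄_m)² = 183.4143  ⇒  Var(R_m) = 183.4143 / 6 = 30.5691
β = Cov / Var(R_m) = 33.2712 / 30.5691 = 1.0884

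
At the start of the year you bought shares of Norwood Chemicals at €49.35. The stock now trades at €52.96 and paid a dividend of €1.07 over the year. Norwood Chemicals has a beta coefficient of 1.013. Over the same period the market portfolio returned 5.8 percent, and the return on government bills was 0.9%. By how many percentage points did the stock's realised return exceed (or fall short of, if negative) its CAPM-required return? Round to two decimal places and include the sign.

Realised HPR = (P1 + D1 − P0) / P0 = (52.96 + 1.07 − 49.35) / 49.35 = 4.68 / 49.35 = 9.4833%
MRP = 5.8% − 0.9% = 4.90%
CAPM required = R_f + β·MRP = 0.9% + 1.013 × 4.9% = 5.8637%
α = realised − required = 9.4833% − 5.8637% = +3.62%

+3.62%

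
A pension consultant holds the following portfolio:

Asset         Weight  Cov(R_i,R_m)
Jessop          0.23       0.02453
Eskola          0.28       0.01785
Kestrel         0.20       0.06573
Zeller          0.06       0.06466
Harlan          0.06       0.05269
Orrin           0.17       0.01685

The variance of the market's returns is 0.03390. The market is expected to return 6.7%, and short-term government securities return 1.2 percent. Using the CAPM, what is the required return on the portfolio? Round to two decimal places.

6.67%

β_Jessop = 0.02453 / 0.03390 = 0.7236
β_Eskola = 0.01785 / 0.03390 = 0.5265
β_Kestrel = 0.06573 / 0.03390 = 1.9389
β_Zeller = 0.06466 / 0.03390 = 1.9074
β_Harlan = 0.05269 / 0.03390 = 1.5543
β_Orrin = 0.01685 / 0.03390 = 0.4971
β_P = Σ w_i β_i = 0.23×0.7236 + 0.28×0.5265 + 0.20×1.9389 + 0.06×1.9074 + 0.06×1.5543 + 0.17×0.4971 = 0.9938
MRP = 6.7% − 1.2% = 5.50%
E(R_P) = R_f + β_P × MRP = 1.2% + 0.9938 × 5.5% = 6.67%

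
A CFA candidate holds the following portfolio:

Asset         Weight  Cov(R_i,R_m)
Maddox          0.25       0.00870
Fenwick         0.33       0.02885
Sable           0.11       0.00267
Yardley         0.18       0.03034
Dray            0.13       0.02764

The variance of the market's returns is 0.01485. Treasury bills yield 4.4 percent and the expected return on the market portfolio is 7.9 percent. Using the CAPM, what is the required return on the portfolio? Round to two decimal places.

9.36%

β_Maddox = 0.00870 / 0.01485 = 0.5859
β_Fenwick = 0.02885 / 0.01485 = 1.9428
β_Sable = 0.00267 / 0.01485 = 0.1798
β_Yardley = 0.03034 / 0.01485 = 2.0431
β_Dray = 0.02764 / 0.01485 = 1.8613
β_P = Σ w_i β_i = 0.25×0.5859 + 0.33×1.9428 + 0.11×0.1798 + 0.18×2.0431 + 0.13×1.8613 = 1.4171
MRP = 7.9% − 4.4% = 3.50%
E(R_P) = R_f + β_P × MRP = 4.4% + 1.4171 × 3.5% = 9.36%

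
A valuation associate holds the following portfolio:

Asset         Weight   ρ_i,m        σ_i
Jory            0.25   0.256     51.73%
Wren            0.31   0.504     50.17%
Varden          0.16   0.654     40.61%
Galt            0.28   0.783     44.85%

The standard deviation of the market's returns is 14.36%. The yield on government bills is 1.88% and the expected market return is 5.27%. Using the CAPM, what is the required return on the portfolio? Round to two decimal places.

β_Jory = 0.256 × 51.73% / 14.36% = 0.9222
β_Wren = 0.504 × 50.17% / 14.36% = 1.7608
β_Varden = 0.654 × 40.61% / 14.36% = 1.8495
β_Galt = 0.783 × 44.85% / 14.36% = 2.4455
β_P = Σ w_i β_i = 0.25×0.9222 + 0.31×1.7608 + 0.16×1.8495 + 0.28×2.4455 = 1.7571
MRP = 5.27% − 1.88% = 3.39%
E(R_P) = R_f + β_P × MRP = 1.88% + 1.7571 × 3.39% = 7.84%

7.84%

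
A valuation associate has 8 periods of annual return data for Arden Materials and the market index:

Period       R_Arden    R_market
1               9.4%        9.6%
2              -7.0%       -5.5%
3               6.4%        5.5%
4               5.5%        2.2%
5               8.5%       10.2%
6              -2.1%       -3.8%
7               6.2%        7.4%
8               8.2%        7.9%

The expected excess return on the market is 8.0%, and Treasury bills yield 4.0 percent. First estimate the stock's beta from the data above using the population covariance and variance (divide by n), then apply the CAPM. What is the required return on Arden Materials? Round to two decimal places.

Mean R_i = (9.4 − 7.0 + 6.4 + 5.5 + 8.5 − 2.1 + 6.2 + 8.2) / 8 = 4.3875%
Mean R_m = (9.6 − 5.5 + 5.5 + 2.2 + 10.2 − 3.8 + 7.4 + 7.9) / 8 = 4.1875%
Σ(R_i − R̄_i)(R_m − R̄_m) = 234.3988  ⇒  Cov = 234.3988 / 8 = 29.2999
Σ(R_m − R̄_m)² = 252.8688  ⇒  Var(R_m) = 252.8688 / 8 = 31.6086
β = Cov / Var(R_m) = 29.2999 / 31.6086 = 0.9270
E(R) = R_f + β × MRP = 4.0% + 0.9270 × 8.0% = 11.42%

11.42%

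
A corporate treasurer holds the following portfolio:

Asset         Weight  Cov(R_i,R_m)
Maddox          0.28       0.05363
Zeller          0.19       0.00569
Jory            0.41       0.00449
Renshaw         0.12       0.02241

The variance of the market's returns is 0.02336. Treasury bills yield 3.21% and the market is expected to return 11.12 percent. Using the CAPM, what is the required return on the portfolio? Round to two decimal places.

10.19%

β_Maddox = 0.05363 / 0.02336 = 2.2958
β_Zeller = 0.00569 / 0.02336 = 0.2436
β_Jory = 0.00449 / 0.02336 = 0.1922
β_Renshaw = 0.02241 / 0.02336 = 0.9593
β_P = Σ w_i β_i = 0.28×2.2958 + 0.19×0.2436 + 0.41×0.1922 + 0.12×0.9593 = 0.8830
MRP = 11.12% − 3.21% = 7.91%
E(R_P) = R_f + β_P × MRP = 3.21% + 0.8830 × 7.91% = 10.19%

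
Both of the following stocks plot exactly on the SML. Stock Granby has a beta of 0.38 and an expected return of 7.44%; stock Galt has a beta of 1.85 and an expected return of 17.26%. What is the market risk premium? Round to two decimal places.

6.68%

Both satisfy E(R) = R_f + β·MRP, so the slope of the SML is
MRP = (17.26% − 7.44%) / (1.85 − 0.38) = 9.82% / 1.47 = 6.6803%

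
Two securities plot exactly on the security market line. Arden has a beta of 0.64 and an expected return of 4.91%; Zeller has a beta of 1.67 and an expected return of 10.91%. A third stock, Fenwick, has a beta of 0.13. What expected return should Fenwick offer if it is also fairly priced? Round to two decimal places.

MRP (SML slope) = (10.91% − 4.91%) / (1.67 − 0.64) = 6.00% / 1.03 = 5.8252%
R_f (intercept) = 4.91% − 0.64 × 5.8252% = 1.1819%
E(R_Fenwick) = R_f + β × MRP = 1.1819% + 0.13 × 5.8252% = 1.94%

1.94%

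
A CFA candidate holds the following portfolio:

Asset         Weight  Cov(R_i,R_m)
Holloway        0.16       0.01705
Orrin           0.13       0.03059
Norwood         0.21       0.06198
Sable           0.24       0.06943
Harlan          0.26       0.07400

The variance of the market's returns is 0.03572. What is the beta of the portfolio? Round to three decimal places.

β_Holloway = 0.01705 / 0.03572 = 0.4773
β_Orrin = 0.03059 / 0.03572 = 0.8564
β_Norwood = 0.06198 / 0.03572 = 1.7352
β_Sable = 0.06943 / 0.03572 = 1.9437
β_Harlan = 0.07400 / 0.03572 = 2.0717
β_P = Σ w_i β_i = 0.16×0.4773 + 0.13×0.8564 + 0.21×1.7352 + 0.24×1.9437 + 0.26×2.0717 = 1.5572

1.557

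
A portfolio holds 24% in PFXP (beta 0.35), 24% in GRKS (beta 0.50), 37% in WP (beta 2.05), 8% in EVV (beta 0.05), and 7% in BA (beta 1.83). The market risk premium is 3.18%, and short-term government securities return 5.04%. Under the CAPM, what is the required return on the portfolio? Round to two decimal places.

β_P = Σ w_i β_i = 0.24×0.35 + 0.24×0.50 + 0.37×2.05 + 0.08×0.05 + 0.07×1.83 = 1.0946
E(R_P) = R_f + β_P × MRP = 5.04% + 1.0946 × 3.18% = 8.52%

8.52%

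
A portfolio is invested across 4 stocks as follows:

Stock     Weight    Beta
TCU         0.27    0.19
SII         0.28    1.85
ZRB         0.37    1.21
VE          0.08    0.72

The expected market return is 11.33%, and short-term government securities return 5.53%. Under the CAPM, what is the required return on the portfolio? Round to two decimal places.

β_P = Σ w_i β_i = 0.27×0.19 + 0.28×1.85 + 0.37×1.21 + 0.08×0.72 = 1.0746
MRP = 11.33% − 5.53% = 5.80%
E(R_P) = R_f + β_P × MRP = 5.53% + 1.0746 × 5.80% = 11.76%

11.76%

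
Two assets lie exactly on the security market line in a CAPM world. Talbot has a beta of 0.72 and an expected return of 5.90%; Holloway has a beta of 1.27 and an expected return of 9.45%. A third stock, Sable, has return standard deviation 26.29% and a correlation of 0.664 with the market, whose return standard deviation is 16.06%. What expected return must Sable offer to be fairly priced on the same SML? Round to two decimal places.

8.27%

MRP = (9.45% − 5.90%) / (1.27 − 0.72) = 6.4545%
R_f = 5.90% − 0.72 × 6.4545% = 1.2528%
β_Sable = ρ·σ_i/σ_m = 0.664 × 26.29 / 16.06 = 1.0870
E(R_Sable) = R_f + β × MRP = 1.2528% + 1.0870 × 6.4545% = 8.27%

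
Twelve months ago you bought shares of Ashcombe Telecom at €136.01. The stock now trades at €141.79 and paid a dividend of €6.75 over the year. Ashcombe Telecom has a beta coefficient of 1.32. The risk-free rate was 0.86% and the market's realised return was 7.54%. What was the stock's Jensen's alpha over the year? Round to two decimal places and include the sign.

-0.47%

Realised HPR = (P1 + D1 − P0) / P0 = (141.79 + 6.75 − 136.01) / 136.01 = 12.53 / 136.01 = 9.2126%
MRP = 7.54% − 0.86% = 6.68%
CAPM required = R_f + β·MRP = 0.86% + 1.32 × 6.68% = 9.6776%
α = realised − required = 9.2126% − 9.6776% = -0.47%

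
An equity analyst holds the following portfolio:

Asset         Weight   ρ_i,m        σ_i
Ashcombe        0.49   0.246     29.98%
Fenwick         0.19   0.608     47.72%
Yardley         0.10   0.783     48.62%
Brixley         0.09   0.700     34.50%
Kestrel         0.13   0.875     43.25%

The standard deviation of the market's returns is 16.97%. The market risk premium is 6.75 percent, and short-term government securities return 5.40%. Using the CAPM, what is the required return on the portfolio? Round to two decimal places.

β_Ashcombe = 0.246 × 29.98% / 16.97% = 0.4346
β_Fenwick = 0.608 × 47.72% / 16.97% = 1.7097
β_Yardley = 0.783 × 48.62% / 16.97% = 2.2433
β_Brixley = 0.700 × 34.50% / 16.97% = 1.4231
β_Kestrel = 0.875 × 43.25% / 16.97% = 2.2300
β_P = Σ w_i β_i = 0.49×0.4346 + 0.19×1.7097 + 0.10×2.2433 + 0.09×1.4231 + 0.13×2.2300 = 1.1801
E(R_P) = R_f + β_P × MRP = 5.40% + 1.1801 × 6.75% = 13.37%

13.37%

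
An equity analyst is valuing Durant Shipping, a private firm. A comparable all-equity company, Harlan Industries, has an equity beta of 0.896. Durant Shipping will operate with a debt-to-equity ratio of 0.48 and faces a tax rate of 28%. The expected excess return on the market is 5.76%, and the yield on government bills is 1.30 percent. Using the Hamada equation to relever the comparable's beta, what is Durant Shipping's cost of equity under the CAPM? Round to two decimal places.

8.24%

β_L = β_U × [1 + (1 − t)(D/E)] = 0.896 × [1 + (1 − 0.28) × 0.48]
    = 0.896 × [1 + 0.72 × 0.48] = 0.896 × 1.3456 = 1.2057
E(R) = R_f + β_L × MRP = 1.30% + 1.2057 × 5.76% = 8.24%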